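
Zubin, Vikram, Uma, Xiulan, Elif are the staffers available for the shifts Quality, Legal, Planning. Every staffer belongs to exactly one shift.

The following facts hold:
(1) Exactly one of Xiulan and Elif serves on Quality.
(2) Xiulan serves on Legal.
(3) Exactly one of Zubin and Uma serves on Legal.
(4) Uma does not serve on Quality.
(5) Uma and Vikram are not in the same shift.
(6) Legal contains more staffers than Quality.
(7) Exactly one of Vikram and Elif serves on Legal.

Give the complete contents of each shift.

From (2): Xiulan ∈ Legal.
From (4): Uma ∉ Quality.
(1) (exactly one): Elif ∈ Quality.
(7) (exactly one): Vikram ∈ Legal.
(5): Uma ∉ Legal.
Only one shift left: Uma ∈ Planning.
(3) (exactly one): Zubin ∈ Legal.

Quality = {Elif}; Legal = {Vikram, Xiulan, Zubin}; Planning = {Uma}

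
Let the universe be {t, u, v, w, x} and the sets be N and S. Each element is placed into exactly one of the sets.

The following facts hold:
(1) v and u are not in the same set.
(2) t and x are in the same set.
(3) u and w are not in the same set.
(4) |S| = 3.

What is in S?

S = {t, u, x}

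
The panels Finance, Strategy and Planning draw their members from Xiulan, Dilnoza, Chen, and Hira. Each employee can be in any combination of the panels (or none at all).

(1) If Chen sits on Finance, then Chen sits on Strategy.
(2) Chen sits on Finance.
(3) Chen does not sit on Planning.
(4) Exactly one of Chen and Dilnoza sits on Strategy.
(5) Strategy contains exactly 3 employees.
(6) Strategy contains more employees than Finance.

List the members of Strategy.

From (2): Chen ∈ Finance.
From (3): Chen ∉ Planning.
(1): Chen ∈ Strategy.
(4) (exactly one): Dilnoza ∉ Strategy.
(5): only 3 candidates remain for Strategy, so all are in.

Strategy = {Chen, Hira, Xiulan}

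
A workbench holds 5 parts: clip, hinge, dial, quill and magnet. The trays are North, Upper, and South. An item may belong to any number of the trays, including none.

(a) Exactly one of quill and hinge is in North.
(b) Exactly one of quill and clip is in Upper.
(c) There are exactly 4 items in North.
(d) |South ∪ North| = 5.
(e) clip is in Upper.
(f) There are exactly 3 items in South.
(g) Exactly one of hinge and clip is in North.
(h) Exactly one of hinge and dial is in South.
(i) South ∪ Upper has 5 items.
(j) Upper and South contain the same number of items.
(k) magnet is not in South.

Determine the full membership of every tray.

North = {clip, dial, magnet, quill}; Upper = {clip, dial, magnet}; South = {clip, hinge, quill}

From (e): clip ∈ Upper.
From (k): magnet ∉ South.
(b) (exactly one): quill ∉ Upper.
Suppose clip ∉ North: no assignment then satisfies all the clues, so clip ∈ North.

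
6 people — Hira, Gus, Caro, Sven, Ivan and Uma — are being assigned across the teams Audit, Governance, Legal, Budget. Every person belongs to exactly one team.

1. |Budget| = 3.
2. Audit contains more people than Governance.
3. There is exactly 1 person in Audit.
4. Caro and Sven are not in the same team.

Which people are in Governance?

Governance = {}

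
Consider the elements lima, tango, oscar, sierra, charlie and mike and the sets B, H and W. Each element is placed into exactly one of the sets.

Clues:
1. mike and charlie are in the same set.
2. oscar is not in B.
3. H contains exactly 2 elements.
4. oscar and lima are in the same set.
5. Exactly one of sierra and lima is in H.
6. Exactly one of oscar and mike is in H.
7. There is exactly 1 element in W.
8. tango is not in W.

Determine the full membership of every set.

B = {charlie, mike, tango}; H = {lima, oscar}; W = {sierra}

From (2): oscar ∉ B.
From (8): tango ∉ W.
(4): lima matches oscar: lima ∉ B.
Suppose lima ∉ H: no assignment then satisfies all the clues, so lima ∈ H.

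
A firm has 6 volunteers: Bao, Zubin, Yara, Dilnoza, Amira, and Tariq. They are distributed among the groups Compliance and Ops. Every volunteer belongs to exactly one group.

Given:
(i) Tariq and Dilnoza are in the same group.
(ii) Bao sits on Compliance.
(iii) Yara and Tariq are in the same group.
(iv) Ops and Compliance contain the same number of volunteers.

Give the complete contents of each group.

Compliance = {Amira, Bao, Zubin}; Ops = {Dilnoza, Tariq, Yara}

From (ii): Bao ∈ Compliance.
Suppose Zubin ∉ Compliance: no assignment then satisfies all the clues, so Zubin ∈ Compliance.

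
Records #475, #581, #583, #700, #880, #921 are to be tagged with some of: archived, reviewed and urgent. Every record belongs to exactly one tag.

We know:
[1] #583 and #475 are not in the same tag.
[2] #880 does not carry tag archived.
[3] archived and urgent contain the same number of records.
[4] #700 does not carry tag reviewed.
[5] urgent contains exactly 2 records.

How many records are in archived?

From (2): #880 ∉ archived.
From (4): #700 ∉ reviewed.

2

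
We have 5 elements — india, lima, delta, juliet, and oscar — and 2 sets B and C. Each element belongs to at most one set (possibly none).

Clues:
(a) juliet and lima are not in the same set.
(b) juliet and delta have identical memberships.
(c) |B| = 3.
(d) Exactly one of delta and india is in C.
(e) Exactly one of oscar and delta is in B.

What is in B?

B = {india, lima, oscar}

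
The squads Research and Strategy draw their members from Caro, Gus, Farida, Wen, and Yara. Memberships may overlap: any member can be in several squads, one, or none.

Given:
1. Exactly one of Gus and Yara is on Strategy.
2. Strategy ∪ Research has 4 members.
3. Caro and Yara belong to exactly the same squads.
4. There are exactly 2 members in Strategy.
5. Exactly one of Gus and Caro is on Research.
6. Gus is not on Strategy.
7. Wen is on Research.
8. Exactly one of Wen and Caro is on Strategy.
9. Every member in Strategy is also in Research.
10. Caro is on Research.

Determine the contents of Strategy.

Strategy = {Caro, Yara}

From (6): Gus ∉ Strategy.
From (7): Wen ∈ Research.
From (10): Caro ∈ Research.
(1) (exactly one): Yara ∈ Strategy.
(3): Yara matches Caro: Yara ∈ Research.
(3): Caro matches Yara: Caro ∈ Strategy.
(4): Strategy already has 2, so the rest are out.
(5) (exactly one): Gus ∉ Research.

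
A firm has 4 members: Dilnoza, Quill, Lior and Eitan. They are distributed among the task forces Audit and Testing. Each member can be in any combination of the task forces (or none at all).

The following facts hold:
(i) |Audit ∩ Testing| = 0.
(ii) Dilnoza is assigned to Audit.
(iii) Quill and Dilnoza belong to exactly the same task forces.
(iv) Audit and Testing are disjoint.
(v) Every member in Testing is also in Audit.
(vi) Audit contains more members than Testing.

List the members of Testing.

Testing = {}

From (ii): Dilnoza ∈ Audit.
(iii): Quill matches Dilnoza: Quill ∈ Audit.
(iv) (disjoint): Dilnoza ∉ Testing.
(iv) (disjoint): Quill ∉ Testing.
Suppose Lior ∈ Testing: no assignment then satisfies all the clues, so Lior ∉ Testing.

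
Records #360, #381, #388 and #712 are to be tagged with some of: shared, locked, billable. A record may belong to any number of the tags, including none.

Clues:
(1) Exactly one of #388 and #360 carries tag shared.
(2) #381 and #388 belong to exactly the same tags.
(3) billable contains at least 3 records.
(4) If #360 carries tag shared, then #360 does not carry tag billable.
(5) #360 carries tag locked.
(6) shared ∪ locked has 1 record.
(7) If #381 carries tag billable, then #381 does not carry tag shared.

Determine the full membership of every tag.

shared = {#360}; locked = {#360}; billable = {#381, #388, #712}

From (5): #360 ∈ locked.
Suppose #360 ∉ shared: no assignment then satisfies all the clues, so #360 ∈ shared.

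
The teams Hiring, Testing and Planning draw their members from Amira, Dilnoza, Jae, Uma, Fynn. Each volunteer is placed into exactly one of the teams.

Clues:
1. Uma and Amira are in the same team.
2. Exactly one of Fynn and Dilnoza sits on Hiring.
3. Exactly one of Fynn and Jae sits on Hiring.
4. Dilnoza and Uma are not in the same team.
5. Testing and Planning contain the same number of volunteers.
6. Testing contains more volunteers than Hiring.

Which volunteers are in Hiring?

Hiring = {Fynn}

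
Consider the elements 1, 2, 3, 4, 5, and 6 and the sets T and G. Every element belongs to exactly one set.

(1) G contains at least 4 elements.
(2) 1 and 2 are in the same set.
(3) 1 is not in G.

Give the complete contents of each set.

T = {1, 2}; G = {3, 4, 5, 6}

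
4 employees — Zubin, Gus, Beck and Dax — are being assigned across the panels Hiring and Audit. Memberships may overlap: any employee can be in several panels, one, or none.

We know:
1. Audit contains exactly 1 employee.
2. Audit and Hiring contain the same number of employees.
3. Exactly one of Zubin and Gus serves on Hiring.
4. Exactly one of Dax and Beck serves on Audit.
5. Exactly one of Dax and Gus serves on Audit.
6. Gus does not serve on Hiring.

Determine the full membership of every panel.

Hiring = {Zubin}; Audit = {Dax}

From (6): Gus ∉ Hiring.
(3) (exactly one): Zubin ∈ Hiring.
Suppose Zubin ∈ Audit: no assignment then satisfies all the clues, so Zubin ∉ Audit.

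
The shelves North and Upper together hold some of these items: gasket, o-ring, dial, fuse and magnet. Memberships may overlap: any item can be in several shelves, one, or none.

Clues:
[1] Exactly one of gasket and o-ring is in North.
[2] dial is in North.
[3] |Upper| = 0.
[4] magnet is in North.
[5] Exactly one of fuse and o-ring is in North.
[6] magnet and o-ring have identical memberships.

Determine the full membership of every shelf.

North = {dial, magnet, o-ring}; Upper = {}

From (2): dial ∈ North.
From (4): magnet ∈ North.
(3): Upper already has 0, so the rest are out.
(6): o-ring matches magnet: o-ring ∈ North.
(1) (exactly one): gasket ∉ North.
(5) (exactly one): fuse ∉ North.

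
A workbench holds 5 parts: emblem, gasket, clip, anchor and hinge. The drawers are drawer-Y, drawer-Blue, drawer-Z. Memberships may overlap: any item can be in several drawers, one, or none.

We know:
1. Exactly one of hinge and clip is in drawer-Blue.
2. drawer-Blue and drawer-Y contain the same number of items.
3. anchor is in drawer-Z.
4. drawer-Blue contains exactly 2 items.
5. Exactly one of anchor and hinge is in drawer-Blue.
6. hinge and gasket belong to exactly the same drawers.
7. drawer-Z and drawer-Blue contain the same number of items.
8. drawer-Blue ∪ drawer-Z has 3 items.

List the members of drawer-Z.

drawer-Z = {anchor, emblem}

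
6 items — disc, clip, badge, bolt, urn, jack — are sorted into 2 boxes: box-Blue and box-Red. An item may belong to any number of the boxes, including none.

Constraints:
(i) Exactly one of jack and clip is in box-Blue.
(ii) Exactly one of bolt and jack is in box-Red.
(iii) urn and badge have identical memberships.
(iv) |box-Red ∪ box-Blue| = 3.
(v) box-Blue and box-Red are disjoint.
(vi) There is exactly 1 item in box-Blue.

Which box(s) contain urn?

urn: none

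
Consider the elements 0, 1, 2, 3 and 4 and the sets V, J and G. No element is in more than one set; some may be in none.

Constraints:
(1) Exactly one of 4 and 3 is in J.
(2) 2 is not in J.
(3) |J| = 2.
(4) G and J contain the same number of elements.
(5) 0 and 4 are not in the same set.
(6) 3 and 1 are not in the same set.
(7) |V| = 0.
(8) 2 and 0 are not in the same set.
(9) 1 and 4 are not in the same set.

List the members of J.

J = {0, 3}

From (2): 2 ∉ J.
(7): V already has 0, so the rest are out.
Suppose 0 ∉ J: no assignment then satisfies all the clues, so 0 ∈ J.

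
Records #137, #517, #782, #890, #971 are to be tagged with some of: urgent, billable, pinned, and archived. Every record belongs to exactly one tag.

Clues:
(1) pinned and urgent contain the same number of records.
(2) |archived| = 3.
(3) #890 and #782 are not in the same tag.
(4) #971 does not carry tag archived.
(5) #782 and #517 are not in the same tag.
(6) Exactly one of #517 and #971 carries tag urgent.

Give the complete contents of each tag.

urgent = {#971}; billable = {}; pinned = {#782}; archived = {#137, #517, #890}

From (4): #971 ∉ archived.
Suppose #137 ∈ urgent: no assignment then satisfies all the clues, so #137 ∉ urgent.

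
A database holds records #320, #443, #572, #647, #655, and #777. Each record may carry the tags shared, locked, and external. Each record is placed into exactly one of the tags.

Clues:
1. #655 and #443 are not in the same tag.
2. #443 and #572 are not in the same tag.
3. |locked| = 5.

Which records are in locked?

locked = {#320, #572, #647, #655, #777}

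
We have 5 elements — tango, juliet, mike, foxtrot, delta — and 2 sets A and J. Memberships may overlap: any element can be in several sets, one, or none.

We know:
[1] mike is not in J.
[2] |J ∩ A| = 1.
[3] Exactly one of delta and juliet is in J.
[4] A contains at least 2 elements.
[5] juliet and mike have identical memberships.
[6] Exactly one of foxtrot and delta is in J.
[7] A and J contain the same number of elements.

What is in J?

J = {delta, tango}

From (1): mike ∉ J.
(5): juliet matches mike: juliet ∉ J.
(3) (exactly one): delta ∈ J.
(6) (exactly one): foxtrot ∉ J.
Suppose tango ∉ J: no assignment then satisfies all the clues, so tango ∈ J.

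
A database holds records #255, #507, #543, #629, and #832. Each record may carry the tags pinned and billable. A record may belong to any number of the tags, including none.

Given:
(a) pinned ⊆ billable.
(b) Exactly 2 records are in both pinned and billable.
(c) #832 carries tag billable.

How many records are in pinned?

2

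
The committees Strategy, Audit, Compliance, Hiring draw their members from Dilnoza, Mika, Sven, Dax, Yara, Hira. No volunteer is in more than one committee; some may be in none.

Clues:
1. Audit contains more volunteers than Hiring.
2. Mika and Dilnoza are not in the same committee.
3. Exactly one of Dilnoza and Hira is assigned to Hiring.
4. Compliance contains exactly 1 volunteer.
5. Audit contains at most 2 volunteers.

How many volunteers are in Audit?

2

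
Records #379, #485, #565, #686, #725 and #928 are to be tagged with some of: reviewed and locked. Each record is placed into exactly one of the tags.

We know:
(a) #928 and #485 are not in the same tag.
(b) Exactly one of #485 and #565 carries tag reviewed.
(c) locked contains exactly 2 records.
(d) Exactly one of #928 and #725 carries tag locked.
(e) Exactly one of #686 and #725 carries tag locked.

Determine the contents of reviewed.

reviewed = {#379, #565, #686, #928}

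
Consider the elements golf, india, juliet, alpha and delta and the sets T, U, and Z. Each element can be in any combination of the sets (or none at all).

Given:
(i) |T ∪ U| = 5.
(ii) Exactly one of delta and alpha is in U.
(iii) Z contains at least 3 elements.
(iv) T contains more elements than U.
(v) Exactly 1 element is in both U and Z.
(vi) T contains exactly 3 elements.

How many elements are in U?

2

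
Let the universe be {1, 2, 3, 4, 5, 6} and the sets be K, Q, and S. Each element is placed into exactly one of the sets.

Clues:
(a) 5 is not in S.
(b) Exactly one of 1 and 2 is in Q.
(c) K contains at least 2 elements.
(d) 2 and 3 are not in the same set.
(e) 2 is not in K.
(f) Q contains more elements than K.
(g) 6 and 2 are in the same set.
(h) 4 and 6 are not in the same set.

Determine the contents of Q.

Q = {2, 5, 6}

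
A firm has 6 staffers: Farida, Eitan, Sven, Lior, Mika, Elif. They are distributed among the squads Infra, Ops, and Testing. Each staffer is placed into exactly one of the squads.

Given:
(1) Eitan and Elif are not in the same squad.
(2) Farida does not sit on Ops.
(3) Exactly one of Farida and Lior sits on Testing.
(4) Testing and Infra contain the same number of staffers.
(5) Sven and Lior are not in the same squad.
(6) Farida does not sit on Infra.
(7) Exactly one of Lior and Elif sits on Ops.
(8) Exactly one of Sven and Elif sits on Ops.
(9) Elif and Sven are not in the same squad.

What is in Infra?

Infra = {Eitan, Lior}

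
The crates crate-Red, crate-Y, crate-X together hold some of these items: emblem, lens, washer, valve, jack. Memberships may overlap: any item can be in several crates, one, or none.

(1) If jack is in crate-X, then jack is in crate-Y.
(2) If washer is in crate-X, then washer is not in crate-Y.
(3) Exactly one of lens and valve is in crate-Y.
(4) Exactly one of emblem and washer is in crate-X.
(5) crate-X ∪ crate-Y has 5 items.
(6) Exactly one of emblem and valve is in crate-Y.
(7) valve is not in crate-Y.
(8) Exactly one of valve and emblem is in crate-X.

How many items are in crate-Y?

From (7): valve ∉ crate-Y.
(3) (exactly one): lens ∈ crate-Y.
(6) (exactly one): emblem ∈ crate-Y.
Suppose emblem ∈ crate-X: no assignment then satisfies all the clues, so emblem ∉ crate-X.

3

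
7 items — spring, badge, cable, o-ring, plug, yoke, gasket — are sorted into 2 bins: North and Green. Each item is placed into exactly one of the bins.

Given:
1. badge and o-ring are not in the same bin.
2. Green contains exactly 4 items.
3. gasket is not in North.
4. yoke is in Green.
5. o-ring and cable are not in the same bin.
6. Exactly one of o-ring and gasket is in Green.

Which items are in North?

North = {o-ring, plug, spring}

From (3): gasket ∉ North.
From (4): yoke ∈ Green.
Only one bin left: gasket ∈ Green.
(6) (exactly one): o-ring ∉ Green.
Only one bin left: o-ring ∈ North.
(1): badge ∉ North.
(5): cable ∉ North.
Only one bin left: badge ∈ Green.
Only one bin left: cable ∈ Green.
(2): Green already has 4, so the rest are out.
Only one bin left: spring ∈ North.
Only one bin left: plug ∈ North.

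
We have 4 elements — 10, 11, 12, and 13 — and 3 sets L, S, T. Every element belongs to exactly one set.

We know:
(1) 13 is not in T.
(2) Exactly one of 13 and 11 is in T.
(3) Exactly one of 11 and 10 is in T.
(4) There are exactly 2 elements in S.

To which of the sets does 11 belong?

From (1): 13 ∉ T.
(2) (exactly one): 11 ∈ T.
(3) (exactly one): 10 ∉ T.

11: T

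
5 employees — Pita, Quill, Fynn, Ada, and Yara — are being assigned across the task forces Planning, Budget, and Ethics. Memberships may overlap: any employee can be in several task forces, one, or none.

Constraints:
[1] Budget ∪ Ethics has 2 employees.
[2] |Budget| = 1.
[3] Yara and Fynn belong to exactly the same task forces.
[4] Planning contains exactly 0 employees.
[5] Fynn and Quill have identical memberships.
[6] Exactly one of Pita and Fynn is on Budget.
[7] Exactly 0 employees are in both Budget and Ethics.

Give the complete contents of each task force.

Planning = {}; Budget = {Pita}; Ethics = {Ada}

(4): Planning already has 0, so the rest are out.
Suppose Pita ∉ Budget: no assignment then satisfies all the clues, so Pita ∈ Budget.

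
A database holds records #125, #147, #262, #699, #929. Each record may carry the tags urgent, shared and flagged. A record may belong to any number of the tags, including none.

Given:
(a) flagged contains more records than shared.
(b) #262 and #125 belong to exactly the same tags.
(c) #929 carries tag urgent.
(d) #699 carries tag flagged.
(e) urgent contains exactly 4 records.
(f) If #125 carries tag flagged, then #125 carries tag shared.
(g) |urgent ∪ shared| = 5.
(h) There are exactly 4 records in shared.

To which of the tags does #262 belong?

#262: flagged, shared, urgent

From (c): #929 ∈ urgent.
From (d): #699 ∈ flagged.
Suppose #262 ∉ urgent: no assignment then satisfies all the clues, so #262 ∈ urgent.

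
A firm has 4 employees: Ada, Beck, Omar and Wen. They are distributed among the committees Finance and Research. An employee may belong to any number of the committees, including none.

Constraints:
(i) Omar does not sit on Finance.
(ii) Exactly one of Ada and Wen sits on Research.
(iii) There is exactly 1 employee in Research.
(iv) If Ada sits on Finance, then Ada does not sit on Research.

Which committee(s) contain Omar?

Omar: none

From (i): Omar ∉ Finance.
Suppose Omar ∈ Research: no assignment then satisfies all the clues, so Omar ∉ Research.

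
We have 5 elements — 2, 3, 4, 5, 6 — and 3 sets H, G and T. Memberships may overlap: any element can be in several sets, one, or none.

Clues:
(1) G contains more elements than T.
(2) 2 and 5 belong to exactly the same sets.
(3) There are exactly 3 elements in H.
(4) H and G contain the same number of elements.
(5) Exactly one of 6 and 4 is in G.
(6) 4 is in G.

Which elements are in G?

G = {2, 4, 5}

From (6): 4 ∈ G.
(5) (exactly one): 6 ∉ G.
Suppose 2 ∉ G: no assignment then satisfies all the clues, so 2 ∈ G.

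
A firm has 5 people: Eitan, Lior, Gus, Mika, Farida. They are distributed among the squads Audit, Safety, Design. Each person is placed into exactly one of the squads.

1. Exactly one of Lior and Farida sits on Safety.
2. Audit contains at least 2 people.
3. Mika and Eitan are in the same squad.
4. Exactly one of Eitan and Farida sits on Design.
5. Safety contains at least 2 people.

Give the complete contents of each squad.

Audit = {Eitan, Mika}; Safety = {Gus, Lior}; Design = {Farida}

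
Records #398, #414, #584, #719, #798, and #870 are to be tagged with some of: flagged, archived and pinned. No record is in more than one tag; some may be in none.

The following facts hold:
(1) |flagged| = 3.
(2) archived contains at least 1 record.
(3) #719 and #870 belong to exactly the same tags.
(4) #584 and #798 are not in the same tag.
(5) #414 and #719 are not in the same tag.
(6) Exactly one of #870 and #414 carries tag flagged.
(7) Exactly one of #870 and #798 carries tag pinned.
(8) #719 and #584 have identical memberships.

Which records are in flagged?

flagged = {#584, #719, #870}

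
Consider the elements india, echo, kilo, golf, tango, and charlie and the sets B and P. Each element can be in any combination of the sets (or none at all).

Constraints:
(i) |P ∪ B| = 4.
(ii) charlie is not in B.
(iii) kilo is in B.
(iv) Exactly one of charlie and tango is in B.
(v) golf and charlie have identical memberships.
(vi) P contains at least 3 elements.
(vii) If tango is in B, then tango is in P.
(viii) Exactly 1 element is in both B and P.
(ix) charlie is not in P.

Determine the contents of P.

P = {echo, india, tango}

From (ii): charlie ∉ B.
From (iii): kilo ∈ B.
From (ix): charlie ∉ P.
(iv) (exactly one): tango ∈ B.
(v): golf matches charlie: golf ∉ B.
(v): golf matches charlie: golf ∉ P.
(vii): tango ∈ P.
Suppose india ∉ P: no assignment then satisfies all the clues, so india ∈ P.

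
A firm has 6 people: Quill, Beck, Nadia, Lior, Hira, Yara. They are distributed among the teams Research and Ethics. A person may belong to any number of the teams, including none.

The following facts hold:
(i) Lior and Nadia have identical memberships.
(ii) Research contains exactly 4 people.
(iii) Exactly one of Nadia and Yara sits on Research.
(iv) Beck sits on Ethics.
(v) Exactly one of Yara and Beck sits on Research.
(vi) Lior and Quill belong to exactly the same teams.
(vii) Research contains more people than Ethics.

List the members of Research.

Research = {Beck, Lior, Nadia, Quill}

From (iv): Beck ∈ Ethics.
Suppose Quill ∉ Research: no assignment then satisfies all the clues, so Quill ∈ Research.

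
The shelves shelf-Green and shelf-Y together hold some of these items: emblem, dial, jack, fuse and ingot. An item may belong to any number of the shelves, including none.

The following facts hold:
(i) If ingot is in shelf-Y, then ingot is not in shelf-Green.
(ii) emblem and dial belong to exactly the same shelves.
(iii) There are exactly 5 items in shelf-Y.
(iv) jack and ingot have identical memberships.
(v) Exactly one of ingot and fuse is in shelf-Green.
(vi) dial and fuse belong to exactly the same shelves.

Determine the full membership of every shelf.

shelf-Green = {dial, emblem, fuse}; shelf-Y = {dial, emblem, fuse, ingot, jack}

(iii): only 5 candidates remain for shelf-Y, so all are in.
(i): ingot ∉ shelf-Green.
(iv): jack matches ingot: jack ∉ shelf-Green.
(v) (exactly one): fuse ∈ shelf-Green.
(vi): dial matches fuse: dial ∈ shelf-Green.
(ii): emblem matches dial: emblem ∈ shelf-Green.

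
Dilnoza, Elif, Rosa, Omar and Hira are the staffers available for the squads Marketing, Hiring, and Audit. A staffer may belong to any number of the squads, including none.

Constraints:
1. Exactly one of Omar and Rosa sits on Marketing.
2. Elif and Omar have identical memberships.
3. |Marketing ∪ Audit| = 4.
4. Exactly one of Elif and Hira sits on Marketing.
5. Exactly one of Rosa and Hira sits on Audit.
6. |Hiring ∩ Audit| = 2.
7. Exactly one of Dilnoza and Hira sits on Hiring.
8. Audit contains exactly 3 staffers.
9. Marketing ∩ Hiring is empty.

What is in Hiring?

Hiring = {Dilnoza, Elif, Omar}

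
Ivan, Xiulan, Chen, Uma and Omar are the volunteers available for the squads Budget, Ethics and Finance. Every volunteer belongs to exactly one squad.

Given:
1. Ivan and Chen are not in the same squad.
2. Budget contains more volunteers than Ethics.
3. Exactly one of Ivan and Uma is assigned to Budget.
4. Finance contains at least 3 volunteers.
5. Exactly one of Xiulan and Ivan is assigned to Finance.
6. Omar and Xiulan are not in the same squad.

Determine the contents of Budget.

Budget = {Ivan, Omar}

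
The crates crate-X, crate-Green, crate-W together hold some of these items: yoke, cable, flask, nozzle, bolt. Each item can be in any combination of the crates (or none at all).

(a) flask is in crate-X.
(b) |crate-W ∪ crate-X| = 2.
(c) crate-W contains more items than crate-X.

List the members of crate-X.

crate-X = {flask}

From (a): flask ∈ crate-X.
Suppose yoke ∈ crate-X: no assignment then satisfies all the clues, so yoke ∉ crate-X.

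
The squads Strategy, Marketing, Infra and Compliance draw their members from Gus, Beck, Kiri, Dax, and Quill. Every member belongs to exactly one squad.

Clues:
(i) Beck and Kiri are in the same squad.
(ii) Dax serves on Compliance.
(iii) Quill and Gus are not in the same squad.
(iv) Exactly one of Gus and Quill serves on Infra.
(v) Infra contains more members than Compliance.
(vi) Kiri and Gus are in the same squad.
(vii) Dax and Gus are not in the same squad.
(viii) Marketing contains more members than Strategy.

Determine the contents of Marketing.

Marketing = {Quill}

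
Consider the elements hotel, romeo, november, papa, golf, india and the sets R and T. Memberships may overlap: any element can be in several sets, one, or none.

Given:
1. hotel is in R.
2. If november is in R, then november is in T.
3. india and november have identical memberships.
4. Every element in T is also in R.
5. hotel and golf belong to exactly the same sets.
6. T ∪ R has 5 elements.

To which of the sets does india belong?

india: R, T

From (1): hotel ∈ R.
(5): golf matches hotel: golf ∈ R.
Suppose india ∉ R: no assignment then satisfies all the clues, so india ∈ R.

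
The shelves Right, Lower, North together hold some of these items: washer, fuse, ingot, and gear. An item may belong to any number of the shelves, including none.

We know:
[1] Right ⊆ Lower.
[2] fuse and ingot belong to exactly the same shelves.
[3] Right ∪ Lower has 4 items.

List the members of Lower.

Lower = {fuse, gear, ingot, washer}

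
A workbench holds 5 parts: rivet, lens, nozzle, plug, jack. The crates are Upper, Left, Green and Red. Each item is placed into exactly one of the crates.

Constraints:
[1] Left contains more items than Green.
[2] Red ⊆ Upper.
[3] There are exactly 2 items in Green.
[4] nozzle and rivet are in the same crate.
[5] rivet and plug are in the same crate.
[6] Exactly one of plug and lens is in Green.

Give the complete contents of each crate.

Upper = {}; Left = {nozzle, plug, rivet}; Green = {jack, lens}; Red = {}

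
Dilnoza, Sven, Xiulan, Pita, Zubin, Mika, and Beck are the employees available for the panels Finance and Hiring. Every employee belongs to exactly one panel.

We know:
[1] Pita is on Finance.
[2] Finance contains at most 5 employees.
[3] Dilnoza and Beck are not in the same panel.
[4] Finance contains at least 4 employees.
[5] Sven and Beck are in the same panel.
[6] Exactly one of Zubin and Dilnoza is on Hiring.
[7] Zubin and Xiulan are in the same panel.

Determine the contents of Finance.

Finance = {Beck, Pita, Sven, Xiulan, Zubin}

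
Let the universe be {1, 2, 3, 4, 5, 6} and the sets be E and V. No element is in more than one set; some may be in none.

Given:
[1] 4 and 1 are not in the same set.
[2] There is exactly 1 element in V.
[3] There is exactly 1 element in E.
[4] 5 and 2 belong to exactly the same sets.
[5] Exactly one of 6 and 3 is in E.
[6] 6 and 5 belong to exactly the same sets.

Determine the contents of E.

E = {3}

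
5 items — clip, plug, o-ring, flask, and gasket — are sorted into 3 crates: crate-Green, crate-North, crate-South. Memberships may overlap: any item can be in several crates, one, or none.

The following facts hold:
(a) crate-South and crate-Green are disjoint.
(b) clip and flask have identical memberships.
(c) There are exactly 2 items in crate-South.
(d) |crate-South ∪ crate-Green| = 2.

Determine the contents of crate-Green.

crate-Green = {}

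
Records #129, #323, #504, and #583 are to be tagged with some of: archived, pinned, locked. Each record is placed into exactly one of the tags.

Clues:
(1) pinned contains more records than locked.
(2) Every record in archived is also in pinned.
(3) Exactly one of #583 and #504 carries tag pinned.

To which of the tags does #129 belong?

#129: pinned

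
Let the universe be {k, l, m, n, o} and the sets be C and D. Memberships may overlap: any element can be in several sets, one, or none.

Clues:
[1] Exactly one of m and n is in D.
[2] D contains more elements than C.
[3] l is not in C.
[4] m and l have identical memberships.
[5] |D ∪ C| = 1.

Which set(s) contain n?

n: D

From (3): l ∉ C.
(4): m matches l: m ∉ C.
Suppose n ∈ C: no assignment then satisfies all the clues, so n ∉ C.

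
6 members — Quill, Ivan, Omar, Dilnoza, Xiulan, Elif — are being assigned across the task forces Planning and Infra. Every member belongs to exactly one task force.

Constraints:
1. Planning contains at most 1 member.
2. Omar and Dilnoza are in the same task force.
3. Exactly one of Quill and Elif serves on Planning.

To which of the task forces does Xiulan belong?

Xiulan: Infra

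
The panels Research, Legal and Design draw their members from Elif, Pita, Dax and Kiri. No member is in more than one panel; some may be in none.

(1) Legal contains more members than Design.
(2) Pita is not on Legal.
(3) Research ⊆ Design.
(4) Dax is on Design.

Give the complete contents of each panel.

Research = {}; Legal = {Elif, Kiri}; Design = {Dax}

From (2): Pita ∉ Legal.
From (4): Dax ∈ Design.
Suppose Elif ∈ Research: no assignment then satisfies all the clues, so Elif ∉ Research.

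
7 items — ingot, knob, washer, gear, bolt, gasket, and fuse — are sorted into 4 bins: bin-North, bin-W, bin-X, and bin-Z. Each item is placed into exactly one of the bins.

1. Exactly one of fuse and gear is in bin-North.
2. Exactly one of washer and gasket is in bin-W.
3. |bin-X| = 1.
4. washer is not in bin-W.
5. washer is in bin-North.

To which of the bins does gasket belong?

gasket: bin-W

From (4): washer ∉ bin-W.
From (5): washer ∈ bin-North.
(2) (exactly one): gasket ∈ bin-W.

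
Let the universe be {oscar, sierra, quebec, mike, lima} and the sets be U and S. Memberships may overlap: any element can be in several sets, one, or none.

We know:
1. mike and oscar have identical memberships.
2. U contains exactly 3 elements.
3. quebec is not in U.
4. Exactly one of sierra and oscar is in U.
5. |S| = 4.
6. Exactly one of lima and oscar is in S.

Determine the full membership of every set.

U = {lima, mike, oscar}; S = {mike, oscar, quebec, sierra}

From (3): quebec ∉ U.
Suppose oscar ∉ U: no assignment then satisfies all the clues, so oscar ∈ U.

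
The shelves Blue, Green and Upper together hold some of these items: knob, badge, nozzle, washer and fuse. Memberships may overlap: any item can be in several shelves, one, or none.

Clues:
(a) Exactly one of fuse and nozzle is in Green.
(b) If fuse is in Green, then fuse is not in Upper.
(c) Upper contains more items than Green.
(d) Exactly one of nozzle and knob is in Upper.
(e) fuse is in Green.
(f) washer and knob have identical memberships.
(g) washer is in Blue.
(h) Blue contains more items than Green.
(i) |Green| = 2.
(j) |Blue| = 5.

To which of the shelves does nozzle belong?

From (e): fuse ∈ Green.
From (g): washer ∈ Blue.
(a) (exactly one): nozzle ∉ Green.
(b): fuse ∉ Upper.
(f): knob matches washer: knob ∈ Blue.
(j): only 5 candidates remain for Blue, so all are in.
Suppose nozzle ∈ Upper: no assignment then satisfies all the clues, so nozzle ∉ Upper.

nozzle: Blue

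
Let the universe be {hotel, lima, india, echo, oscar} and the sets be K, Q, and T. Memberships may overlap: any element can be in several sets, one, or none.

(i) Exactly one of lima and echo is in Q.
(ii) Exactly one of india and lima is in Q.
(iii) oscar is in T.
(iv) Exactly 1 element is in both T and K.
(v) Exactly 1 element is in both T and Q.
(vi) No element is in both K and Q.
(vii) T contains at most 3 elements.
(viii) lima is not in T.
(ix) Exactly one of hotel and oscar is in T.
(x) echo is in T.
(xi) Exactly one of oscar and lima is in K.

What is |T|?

2

From (iii): oscar ∈ T.
From (viii): lima ∉ T.
From (x): echo ∈ T.
(ix) (exactly one): hotel ∉ T.
Suppose lima ∈ K: no assignment then satisfies all the clues, so lima ∉ K.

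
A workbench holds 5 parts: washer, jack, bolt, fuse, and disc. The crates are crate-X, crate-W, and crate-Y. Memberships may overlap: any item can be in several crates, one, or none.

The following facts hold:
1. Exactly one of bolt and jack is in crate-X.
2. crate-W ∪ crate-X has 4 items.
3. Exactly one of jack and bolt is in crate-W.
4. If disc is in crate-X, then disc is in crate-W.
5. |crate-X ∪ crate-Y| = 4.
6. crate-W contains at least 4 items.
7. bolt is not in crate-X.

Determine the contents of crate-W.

crate-W = {disc, fuse, jack, washer}

From (7): bolt ∉ crate-X.
(1) (exactly one): jack ∈ crate-X.
Suppose washer ∉ crate-W: no assignment then satisfies all the clues, so washer ∈ crate-W.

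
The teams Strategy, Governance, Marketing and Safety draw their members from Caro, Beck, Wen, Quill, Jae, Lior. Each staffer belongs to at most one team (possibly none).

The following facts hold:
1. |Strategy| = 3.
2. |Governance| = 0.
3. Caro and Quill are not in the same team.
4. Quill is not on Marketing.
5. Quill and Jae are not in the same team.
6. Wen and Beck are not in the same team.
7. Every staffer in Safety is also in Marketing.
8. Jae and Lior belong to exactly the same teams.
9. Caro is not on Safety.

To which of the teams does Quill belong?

Quill: none

From (4): Quill ∉ Marketing.
From (9): Caro ∉ Safety.
(2): Governance already has 0, so the rest are out.
(7) contrapositive: Quill ∉ Safety.
Suppose Quill ∈ Strategy: no assignment then satisfies all the clues, so Quill ∉ Strategy.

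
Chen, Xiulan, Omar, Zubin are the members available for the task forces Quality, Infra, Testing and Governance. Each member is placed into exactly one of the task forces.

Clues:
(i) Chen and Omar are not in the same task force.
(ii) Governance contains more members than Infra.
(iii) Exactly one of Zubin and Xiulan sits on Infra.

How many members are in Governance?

2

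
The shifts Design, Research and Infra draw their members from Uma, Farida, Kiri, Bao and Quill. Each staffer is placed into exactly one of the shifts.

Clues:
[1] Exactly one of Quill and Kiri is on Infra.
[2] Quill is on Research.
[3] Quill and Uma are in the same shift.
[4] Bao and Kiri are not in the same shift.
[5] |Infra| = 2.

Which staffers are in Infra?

Infra = {Farida, Kiri}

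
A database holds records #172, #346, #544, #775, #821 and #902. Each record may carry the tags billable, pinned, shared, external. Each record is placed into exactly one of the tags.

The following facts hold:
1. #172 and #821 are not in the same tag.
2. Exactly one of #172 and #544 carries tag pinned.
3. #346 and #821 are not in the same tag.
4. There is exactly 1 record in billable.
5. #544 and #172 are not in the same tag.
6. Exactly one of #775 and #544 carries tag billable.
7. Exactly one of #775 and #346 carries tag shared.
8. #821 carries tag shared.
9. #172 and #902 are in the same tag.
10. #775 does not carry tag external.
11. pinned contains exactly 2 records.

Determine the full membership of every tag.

billable = {#544}; pinned = {#172, #902}; shared = {#775, #821}; external = {#346}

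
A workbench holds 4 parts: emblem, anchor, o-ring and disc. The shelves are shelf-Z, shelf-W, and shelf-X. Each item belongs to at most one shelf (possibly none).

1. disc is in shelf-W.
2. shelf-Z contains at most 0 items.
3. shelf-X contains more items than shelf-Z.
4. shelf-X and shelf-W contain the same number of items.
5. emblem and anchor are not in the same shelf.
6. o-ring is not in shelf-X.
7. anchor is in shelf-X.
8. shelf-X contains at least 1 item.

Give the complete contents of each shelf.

shelf-Z = {}; shelf-W = {disc}; shelf-X = {anchor}

From (1): disc ∈ shelf-W.
From (6): o-ring ∉ shelf-X.
From (7): anchor ∈ shelf-X.
(2): shelf-Z already has 0, so the rest are out.
(5): emblem ∉ shelf-X.
Suppose emblem ∈ shelf-W: no assignment then satisfies all the clues, so emblem ∉ shelf-W.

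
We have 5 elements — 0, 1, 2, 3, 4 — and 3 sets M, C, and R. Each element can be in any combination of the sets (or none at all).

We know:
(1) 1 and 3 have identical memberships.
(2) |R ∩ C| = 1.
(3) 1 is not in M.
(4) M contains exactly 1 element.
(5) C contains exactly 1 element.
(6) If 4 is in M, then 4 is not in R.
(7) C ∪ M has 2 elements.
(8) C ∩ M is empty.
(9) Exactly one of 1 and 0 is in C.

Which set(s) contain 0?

0: C, R

From (3): 1 ∉ M.
(1): 3 matches 1: 3 ∉ M.
Suppose 0 ∈ M: no assignment then satisfies all the clues, so 0 ∉ M.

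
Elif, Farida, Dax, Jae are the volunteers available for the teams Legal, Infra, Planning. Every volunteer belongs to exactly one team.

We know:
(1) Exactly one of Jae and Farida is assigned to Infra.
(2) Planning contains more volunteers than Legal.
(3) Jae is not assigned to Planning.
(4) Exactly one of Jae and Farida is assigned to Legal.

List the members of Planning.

Planning = {Dax, Elif}

From (3): Jae ∉ Planning.
Suppose Elif ∉ Planning: no assignment then satisfies all the clues, so Elif ∈ Planning.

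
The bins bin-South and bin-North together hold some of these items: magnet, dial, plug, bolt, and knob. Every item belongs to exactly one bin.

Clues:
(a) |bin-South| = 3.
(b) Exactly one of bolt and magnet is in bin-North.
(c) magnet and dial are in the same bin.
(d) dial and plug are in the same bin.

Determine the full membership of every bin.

bin-South = {dial, magnet, plug}; bin-North = {bolt, knob}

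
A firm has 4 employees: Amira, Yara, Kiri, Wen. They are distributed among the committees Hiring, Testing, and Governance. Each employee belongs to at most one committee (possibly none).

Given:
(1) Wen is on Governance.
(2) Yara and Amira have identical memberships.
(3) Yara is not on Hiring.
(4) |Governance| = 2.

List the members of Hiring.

Hiring = {}

From (1): Wen ∈ Governance.
From (3): Yara ∉ Hiring.
(2): Amira matches Yara: Amira ∉ Hiring.
Suppose Kiri ∈ Hiring: no assignment then satisfies all the clues, so Kiri ∉ Hiring.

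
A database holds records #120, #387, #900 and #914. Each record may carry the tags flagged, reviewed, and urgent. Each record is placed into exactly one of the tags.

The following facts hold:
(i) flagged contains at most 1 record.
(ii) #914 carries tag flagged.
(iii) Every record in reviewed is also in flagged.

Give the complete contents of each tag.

flagged = {#914}; reviewed = {}; urgent = {#120, #387, #900}

From (ii): #914 ∈ flagged.
(i): flagged already has 1, so the rest are out.
(iii) contrapositive: #120 ∉ reviewed.
(iii) contrapositive: #387 ∉ reviewed.
(iii) contrapositive: #900 ∉ reviewed.
Only one tag left: #120 ∈ urgent.
Only one tag left: #387 ∈ urgent.
Only one tag left: #900 ∈ urgent.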